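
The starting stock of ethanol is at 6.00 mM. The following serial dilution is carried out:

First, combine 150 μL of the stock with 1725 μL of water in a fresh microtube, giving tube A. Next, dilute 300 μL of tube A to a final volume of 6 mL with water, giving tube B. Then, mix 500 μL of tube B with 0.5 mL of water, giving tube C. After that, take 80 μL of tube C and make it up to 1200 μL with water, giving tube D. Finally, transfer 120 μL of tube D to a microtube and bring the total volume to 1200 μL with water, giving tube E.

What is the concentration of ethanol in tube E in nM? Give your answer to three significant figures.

Step 1: 150 μL + 1725 μL = 1875 μL total → factor 1875/150 = 12.5
Step 2: 300 μL brought to 6 mL → factor 6000/300 = 20
Step 3: 500 μL + 0.5 mL = 1000 μL total → factor 1000/500 = 2
Step 4: 80 μL brought to 1200 μL → factor 1200/80 = 15
Step 5: 120 μL brought to 1200 μL → factor 1200/120 = 10
Overall dilution factor = 12.5 × 20 × 2 × 15 × 10 = 75000
Final = 6.00 mM / 75000 = 8.000 × 10^-5 mM = 80.0 nM

80.0 nM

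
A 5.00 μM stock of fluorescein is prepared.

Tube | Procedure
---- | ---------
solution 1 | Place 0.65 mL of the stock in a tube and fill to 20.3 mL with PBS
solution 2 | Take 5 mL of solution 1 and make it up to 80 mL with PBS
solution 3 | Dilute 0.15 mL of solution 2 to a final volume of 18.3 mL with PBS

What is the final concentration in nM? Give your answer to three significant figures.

Step 1: 0.65 mL brought to 20.3 mL → factor 20.3/0.65 = 31.231
Step 2: 5 mL brought to 80 mL → factor 80/5 = 16
Step 3: 0.15 mL brought to 18.3 mL → factor 18.3/0.15 = 122
Overall dilution factor = 31.231 × 16 × 122 = 60962
Final = 5.00 μM / 60962 = 8.202 × 10^-5 μM = 0.0820 nM

0.0820 nM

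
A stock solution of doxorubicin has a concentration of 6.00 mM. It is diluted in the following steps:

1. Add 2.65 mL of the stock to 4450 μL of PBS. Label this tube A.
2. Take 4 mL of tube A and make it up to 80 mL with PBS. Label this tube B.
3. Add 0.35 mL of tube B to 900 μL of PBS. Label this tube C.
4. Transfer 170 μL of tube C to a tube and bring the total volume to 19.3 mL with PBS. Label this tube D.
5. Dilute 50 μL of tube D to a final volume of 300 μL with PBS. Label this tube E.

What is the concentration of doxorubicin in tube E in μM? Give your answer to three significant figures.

0.0460 μM

Step 1: 2.65 mL + 4450 μL = 7.1 mL total → factor 7.1/2.65 = 2.6792
Step 2: 4 mL brought to 80 mL → factor 80/4 = 20
Step 3: 0.35 mL + 900 μL = 1.25 mL total → factor 1.25/0.35 = 3.5714
Step 4: 170 μL brought to 19.3 mL → factor 19300/170 = 113.53
Step 5: 50 μL brought to 300 μL → factor 300/50 = 6
Overall dilution factor = 2.6792 × 20 × 3.5714 × 113.53 × 6 = 1.3036 × 10^5
Final = 6.00 mM / 1.3036 × 10^5 = 4.603 × 10^-5 mM = 0.0460 μM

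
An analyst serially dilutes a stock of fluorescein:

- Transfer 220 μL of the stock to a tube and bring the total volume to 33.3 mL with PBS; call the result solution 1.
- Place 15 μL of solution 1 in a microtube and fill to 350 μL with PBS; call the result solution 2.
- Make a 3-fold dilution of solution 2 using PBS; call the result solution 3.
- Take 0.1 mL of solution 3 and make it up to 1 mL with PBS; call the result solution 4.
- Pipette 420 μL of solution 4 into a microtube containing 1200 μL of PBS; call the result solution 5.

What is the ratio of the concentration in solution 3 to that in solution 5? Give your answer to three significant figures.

38.6

Step 1: 220 μL brought to 33.3 mL → factor 33300/220 = 151.36
Step 2: 15 μL brought to 350 μL → factor 350/15 = 23.333
Step 3: 3-fold → factor 3
Step 4: 0.1 mL brought to 1 mL → factor 1/0.1 = 10
Step 5: 420 μL + 1200 μL = 1620 μL total → factor 1620/420 = 3.8571
Dilution factor to solution 3 = 10595; to solution 5 = 4.0868 × 10^5
[solution 3]/[solution 5] = (factor to solution 5)/(factor to solution 3) = 4.0868 × 10^5/10595 = 38.6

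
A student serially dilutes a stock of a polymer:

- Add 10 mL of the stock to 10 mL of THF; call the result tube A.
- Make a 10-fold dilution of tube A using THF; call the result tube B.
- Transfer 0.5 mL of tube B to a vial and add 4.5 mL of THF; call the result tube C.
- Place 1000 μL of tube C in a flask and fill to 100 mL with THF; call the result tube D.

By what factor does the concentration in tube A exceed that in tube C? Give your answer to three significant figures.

Step 1: 10 mL + 10 mL = 20 mL total → factor 20/10 = 2
Step 2: 10-fold → factor 10
Step 3: 0.5 mL + 4.5 mL = 5 mL total → factor 5/0.5 = 10
Dilution factor to tube A = 2; to tube C = 200
[tube A]/[tube C] = (factor to tube C)/(factor to tube A) = 200/2 = 100

100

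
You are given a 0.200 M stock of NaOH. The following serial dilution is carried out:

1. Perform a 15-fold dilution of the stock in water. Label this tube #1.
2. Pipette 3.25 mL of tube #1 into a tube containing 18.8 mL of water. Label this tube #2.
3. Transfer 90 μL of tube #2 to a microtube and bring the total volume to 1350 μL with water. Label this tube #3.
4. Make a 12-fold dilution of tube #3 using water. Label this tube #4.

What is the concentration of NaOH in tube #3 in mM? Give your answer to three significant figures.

Step 1: 15-fold → factor 15
Step 2: 3.25 mL + 18.8 mL = 22.05 mL total → factor 22.05/3.25 = 6.7846
Step 3: 90 μL brought to 1350 μL → factor 1350/90 = 15
Dilution factor through tube #3 = 15 × 6.7846 × 15 = 1526.5
[tube #3] = 0.200 M / 1526.5 = 0.0001310 M = 0.131 mM

0.131 mM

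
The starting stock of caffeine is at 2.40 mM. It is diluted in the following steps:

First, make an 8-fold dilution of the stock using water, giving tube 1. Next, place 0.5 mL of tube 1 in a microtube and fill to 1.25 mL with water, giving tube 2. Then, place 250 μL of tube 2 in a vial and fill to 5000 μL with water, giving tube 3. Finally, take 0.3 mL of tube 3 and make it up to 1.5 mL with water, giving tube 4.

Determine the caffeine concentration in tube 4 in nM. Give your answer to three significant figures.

Step 1: 8-fold → factor 8
Step 2: 0.5 mL brought to 1.25 mL → factor 1.25/0.5 = 2.5
Step 3: 250 μL brought to 5000 μL → factor 5000/250 = 20
Step 4: 0.3 mL brought to 1.5 mL → factor 1.5/0.3 = 5
Overall dilution factor = 8 × 2.5 × 20 × 5 = 2000
Final = 2.40 mM / 2000 = 0.001200 mM = 1.20 × 10^3 nM

1.20 × 10^3 nM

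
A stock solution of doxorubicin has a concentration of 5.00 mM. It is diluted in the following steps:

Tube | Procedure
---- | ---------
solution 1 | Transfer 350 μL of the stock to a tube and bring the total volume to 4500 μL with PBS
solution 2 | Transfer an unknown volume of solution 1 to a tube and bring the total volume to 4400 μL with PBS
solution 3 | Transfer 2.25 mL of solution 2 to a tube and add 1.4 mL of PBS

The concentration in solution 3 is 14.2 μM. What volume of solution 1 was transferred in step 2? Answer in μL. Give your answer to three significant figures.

Step 1: 350 μL brought to 4500 μL → factor 4500/350 = 12.857
Step 2: v brought to 4400 μL → factor = 4400 μL/v
Step 3: 2.25 mL + 1.4 mL = 3.65 mL total → factor 3.65/2.25 = 1.6222
Product of known-step factors = 20.857
Overall factor = 5.00 mM / (14.2 μM) = 352.11
Step-2 factor = 352.11 / 20.857 = 16.882
v = 4400 μL / 16.882 = 261 μL

261 μL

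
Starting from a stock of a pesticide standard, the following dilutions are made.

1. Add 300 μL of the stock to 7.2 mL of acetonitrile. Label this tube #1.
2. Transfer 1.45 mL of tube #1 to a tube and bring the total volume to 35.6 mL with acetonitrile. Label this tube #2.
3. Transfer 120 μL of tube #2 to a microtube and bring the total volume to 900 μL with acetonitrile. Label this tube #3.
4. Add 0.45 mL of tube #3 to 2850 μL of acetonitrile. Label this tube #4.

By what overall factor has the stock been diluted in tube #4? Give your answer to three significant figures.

Step 1: 300 μL + 7.2 mL = 7500 μL total → factor 7500/300 = 25
Step 2: 1.45 mL brought to 35.6 mL → factor 35.6/1.45 = 24.552
Step 3: 120 μL brought to 900 μL → factor 900/120 = 7.5
Step 4: 0.45 mL + 2850 μL = 3.3 mL total → factor 3.3/0.45 = 7.3333
Overall dilution factor = 25 × 24.552 × 7.5 × 7.3333 = 33759

3.38 × 10^4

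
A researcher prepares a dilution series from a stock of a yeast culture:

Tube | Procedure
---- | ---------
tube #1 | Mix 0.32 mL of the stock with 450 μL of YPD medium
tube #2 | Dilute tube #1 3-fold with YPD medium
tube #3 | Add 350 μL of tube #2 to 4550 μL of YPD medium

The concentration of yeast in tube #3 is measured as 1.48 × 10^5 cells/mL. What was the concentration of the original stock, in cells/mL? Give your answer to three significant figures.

1.50 × 10^7 cells/mL

Step 1: 0.32 mL + 450 μL = 0.77 mL total → factor 0.77/0.32 = 2.4062
Step 2: 3-fold → factor 3
Step 3: 350 μL + 4550 μL = 4900 μL total → factor 4900/350 = 14
Overall dilution factor = 2.4062 × 3 × 14 = 101.06
Stock = 1.48 × 10^5 cells/mL × 101.06 = 1.50 × 10^7 cells/mL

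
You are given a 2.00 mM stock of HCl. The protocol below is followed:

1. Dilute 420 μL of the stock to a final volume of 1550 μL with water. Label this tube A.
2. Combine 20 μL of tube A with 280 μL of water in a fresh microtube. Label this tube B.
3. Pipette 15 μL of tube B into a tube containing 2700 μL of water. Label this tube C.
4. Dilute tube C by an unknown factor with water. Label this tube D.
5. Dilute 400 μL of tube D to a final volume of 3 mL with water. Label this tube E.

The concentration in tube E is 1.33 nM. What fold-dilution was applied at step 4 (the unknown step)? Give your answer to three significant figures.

Step 1: 420 μL brought to 1550 μL → factor 1550/420 = 3.6905
Step 2: 20 μL + 280 μL = 300 μL total → factor 300/20 = 15
Step 3: 15 μL + 2700 μL = 2715 μL total → factor 2715/15 = 181
Step 4: unknown factor x
Step 5: 400 μL brought to 3 mL → factor 3000/400 = 7.5
Product of known-step factors = 75147
Overall factor = 2.00 mM / (1.33 nM) = 1.5038 × 10^6
x = 1.5038 × 10^6 / 75147 = 20.0

20.0-fold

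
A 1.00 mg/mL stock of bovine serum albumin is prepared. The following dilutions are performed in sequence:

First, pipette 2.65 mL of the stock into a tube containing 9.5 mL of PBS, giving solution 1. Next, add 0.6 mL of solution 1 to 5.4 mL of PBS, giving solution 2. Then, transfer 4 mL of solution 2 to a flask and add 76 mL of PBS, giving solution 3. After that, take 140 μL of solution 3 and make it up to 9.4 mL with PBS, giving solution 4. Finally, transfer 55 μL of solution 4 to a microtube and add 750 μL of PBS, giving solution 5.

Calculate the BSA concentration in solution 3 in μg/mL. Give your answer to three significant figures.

1.09 μg/mL

Step 1: 2.65 mL + 9.5 mL = 12.15 mL total → factor 12.15/2.65 = 4.5849
Step 2: 0.6 mL + 5.4 mL = 6 mL total → factor 6/0.6 = 10
Step 3: 4 mL + 76 mL = 80 mL total → factor 80/4 = 20
Dilution factor through solution 3 = 4.5849 × 10 × 20 = 916.98
[solution 3] = 1.00 mg/mL / 916.98 = 0.001091 mg/mL = 1.09 μg/mL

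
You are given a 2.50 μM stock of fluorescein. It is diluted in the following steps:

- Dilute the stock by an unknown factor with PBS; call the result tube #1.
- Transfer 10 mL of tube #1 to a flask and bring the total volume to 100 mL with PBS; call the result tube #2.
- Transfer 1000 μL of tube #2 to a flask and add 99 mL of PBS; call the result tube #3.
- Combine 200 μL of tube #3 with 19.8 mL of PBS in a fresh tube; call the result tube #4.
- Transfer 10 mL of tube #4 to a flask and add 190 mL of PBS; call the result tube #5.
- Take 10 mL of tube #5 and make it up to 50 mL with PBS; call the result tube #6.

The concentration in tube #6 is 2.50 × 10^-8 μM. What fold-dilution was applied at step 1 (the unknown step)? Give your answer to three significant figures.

10.0-fold

Step 1: unknown factor x
Step 2: 10 mL brought to 100 mL → factor 100/10 = 10
Step 3: 1000 μL + 99 mL = 1 × 10^5 μL total → factor 1 × 10^5/1000 = 100
Step 4: 200 μL + 19.8 mL = 20000 μL total → factor 20000/200 = 100
Step 5: 10 mL + 190 mL = 200 mL total → factor 200/10 = 20
Step 6: 10 mL brought to 50 mL → factor 50/10 = 5
Product of known-step factors = 1 × 10^7
Overall factor = 2.50 μM / (2.50 × 10^-8 μM) = 1 × 10^8
x = 1 × 10^8 / 1 × 10^7 = 10.0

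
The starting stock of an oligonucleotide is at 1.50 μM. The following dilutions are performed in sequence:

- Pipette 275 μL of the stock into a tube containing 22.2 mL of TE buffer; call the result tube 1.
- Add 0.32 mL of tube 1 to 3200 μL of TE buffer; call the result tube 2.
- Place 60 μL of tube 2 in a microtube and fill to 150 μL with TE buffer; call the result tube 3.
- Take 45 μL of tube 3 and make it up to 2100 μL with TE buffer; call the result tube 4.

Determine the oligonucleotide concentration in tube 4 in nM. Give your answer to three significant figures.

0.0143 nM

Step 1: 275 μL + 22.2 mL = 22475 μL total → factor 22475/275 = 81.727
Step 2: 0.32 mL + 3200 μL = 3.52 mL total → factor 3.52/0.32 = 11
Step 3: 60 μL brought to 150 μL → factor 150/60 = 2.5
Step 4: 45 μL brought to 2100 μL → factor 2100/45 = 46.667
Overall dilution factor = 81.727 × 11 × 2.5 × 46.667 = 1.0488 × 10^5
Final = 1.50 μM / 1.0488 × 10^5 = 1.430 × 10^-5 μM = 0.0143 nM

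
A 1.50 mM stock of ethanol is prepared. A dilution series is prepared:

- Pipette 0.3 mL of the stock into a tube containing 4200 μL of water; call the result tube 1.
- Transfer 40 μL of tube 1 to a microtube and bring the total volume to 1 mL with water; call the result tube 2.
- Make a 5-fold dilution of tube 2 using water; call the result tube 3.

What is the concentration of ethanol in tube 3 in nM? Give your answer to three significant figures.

Step 1: 0.3 mL + 4200 μL = 4.5 mL total → factor 4.5/0.3 = 15
Step 2: 40 μL brought to 1 mL → factor 1000/40 = 25
Step 3: 5-fold → factor 5
Overall dilution factor = 15 × 25 × 5 = 1875
Final = 1.50 mM / 1875 = 0.0008000 mM = 800 nM

800 nM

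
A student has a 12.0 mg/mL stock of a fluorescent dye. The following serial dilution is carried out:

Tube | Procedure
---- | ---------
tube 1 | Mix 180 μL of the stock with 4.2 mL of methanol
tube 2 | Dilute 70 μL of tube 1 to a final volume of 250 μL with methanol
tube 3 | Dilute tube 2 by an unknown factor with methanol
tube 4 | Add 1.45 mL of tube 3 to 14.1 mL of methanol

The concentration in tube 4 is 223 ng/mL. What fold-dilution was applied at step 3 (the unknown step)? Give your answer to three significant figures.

Step 1: 180 μL + 4.2 mL = 4380 μL total → factor 4380/180 = 24.333
Step 2: 70 μL brought to 250 μL → factor 250/70 = 3.5714
Step 3: unknown factor x
Step 4: 1.45 mL + 14.1 mL = 15.55 mL total → factor 15.55/1.45 = 10.724
Product of known-step factors = 931.98
Overall factor = 12.0 mg/mL / (223 ng/mL) = 53812
x = 53812 / 931.98 = 57.7

57.7-fold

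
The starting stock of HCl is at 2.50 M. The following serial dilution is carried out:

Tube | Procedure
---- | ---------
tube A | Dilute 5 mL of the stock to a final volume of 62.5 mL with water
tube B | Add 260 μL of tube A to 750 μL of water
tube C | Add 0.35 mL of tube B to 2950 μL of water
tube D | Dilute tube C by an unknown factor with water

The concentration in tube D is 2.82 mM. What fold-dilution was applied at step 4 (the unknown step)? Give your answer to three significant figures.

1.94-fold

Step 1: 5 mL brought to 62.5 mL → factor 62.5/5 = 12.5
Step 2: 260 μL + 750 μL = 1010 μL total → factor 1010/260 = 3.8846
Step 3: 0.35 mL + 2950 μL = 3.3 mL total → factor 3.3/0.35 = 9.4286
Step 4: unknown factor x
Product of known-step factors = 457.83
Overall factor = 2.50 M / (2.82 mM) = 886.52
x = 886.52 / 457.83 = 1.94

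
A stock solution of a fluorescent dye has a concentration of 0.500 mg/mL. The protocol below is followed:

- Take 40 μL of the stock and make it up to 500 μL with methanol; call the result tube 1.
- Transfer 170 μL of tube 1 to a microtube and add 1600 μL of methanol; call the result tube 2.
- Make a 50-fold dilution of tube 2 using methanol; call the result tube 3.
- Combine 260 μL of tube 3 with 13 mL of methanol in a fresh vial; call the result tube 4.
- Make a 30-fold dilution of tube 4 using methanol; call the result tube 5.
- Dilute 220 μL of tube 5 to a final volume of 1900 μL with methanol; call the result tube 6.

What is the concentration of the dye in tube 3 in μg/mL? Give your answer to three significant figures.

Step 1: 40 μL brought to 500 μL → factor 500/40 = 12.5
Step 2: 170 μL + 1600 μL = 1770 μL total → factor 1770/170 = 10.412
Step 3: 50-fold → factor 50
Dilution factor through tube 3 = 12.5 × 10.412 × 50 = 6507.4
[tube 3] = 0.500 mg/mL / 6507.4 = 7.684 × 10^-5 mg/mL = 0.0768 μg/mL

0.0768 μg/mL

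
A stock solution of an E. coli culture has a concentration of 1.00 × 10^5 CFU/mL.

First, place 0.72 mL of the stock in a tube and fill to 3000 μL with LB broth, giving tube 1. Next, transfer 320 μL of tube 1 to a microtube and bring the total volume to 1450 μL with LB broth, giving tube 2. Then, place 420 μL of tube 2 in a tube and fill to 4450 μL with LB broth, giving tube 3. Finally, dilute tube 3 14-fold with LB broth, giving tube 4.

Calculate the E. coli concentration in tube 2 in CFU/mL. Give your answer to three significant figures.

5.30 × 10^3 CFU/mL

Step 1: 0.72 mL brought to 3000 μL → factor 3/0.72 = 4.1667
Step 2: 320 μL brought to 1450 μL → factor 1450/320 = 4.5312
Dilution factor through tube 2 = 4.1667 × 4.5312 = 18.88
[tube 2] = 1.00 × 10^5 CFU/mL / 18.88 = 5.30 × 10^3 CFU/mL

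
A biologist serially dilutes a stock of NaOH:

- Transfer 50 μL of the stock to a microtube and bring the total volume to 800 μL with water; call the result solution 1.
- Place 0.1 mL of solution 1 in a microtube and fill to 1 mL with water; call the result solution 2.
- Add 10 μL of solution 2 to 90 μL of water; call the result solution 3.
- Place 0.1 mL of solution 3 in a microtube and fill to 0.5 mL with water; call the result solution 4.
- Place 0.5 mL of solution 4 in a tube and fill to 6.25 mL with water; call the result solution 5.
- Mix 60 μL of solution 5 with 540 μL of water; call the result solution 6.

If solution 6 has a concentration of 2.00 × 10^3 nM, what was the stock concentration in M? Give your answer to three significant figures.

2.00 M

Step 1: 50 μL brought to 800 μL → factor 800/50 = 16
Step 2: 0.1 mL brought to 1 mL → factor 1/0.1 = 10
Step 3: 10 μL + 90 μL = 100 μL total → factor 100/10 = 10
Step 4: 0.1 mL brought to 0.5 mL → factor 0.5/0.1 = 5
Step 5: 0.5 mL brought to 6.25 mL → factor 6.25/0.5 = 12.5
Step 6: 60 μL + 540 μL = 600 μL total → factor 600/60 = 10
Overall dilution factor = 16 × 10 × 10 × 5 × 12.5 × 10 = 1 × 10^6
Stock = 2.00 × 10^3 nM × 1 × 10^6 = 2.000 × 10^9 nM = 2.00 M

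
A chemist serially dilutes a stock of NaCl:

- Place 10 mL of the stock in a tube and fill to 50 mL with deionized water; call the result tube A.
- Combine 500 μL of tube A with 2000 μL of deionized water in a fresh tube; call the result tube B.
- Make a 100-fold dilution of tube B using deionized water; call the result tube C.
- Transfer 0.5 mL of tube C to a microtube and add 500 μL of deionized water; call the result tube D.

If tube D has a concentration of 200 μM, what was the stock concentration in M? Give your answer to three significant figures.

Step 1: 10 mL brought to 50 mL → factor 50/10 = 5
Step 2: 500 μL + 2000 μL = 2500 μL total → factor 2500/500 = 5
Step 3: 100-fold → factor 100
Step 4: 0.5 mL + 500 μL = 1 mL total → factor 1/0.5 = 2
Overall dilution factor = 5 × 5 × 100 × 2 = 5000
Stock = 200 μM × 5000 = 1.000 × 10^6 μM = 1.00 M

1.00 M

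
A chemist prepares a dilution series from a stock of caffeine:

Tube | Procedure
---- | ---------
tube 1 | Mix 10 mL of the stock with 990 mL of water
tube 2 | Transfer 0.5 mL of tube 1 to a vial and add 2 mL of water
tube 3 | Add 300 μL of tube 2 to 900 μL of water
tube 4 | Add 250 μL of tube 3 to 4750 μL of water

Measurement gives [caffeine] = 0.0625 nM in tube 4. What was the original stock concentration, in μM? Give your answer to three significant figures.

Step 1: 10 mL + 990 mL = 1000 mL total → factor 1000/10 = 100
Step 2: 0.5 mL + 2 mL = 2.5 mL total → factor 2.5/0.5 = 5
Step 3: 300 μL + 900 μL = 1200 μL total → factor 1200/300 = 4
Step 4: 250 μL + 4750 μL = 5000 μL total → factor 5000/250 = 20
Overall dilution factor = 100 × 5 × 4 × 20 = 40000
Stock = 0.0625 nM × 40000 = 2500 nM = 2.50 μM

2.50 μM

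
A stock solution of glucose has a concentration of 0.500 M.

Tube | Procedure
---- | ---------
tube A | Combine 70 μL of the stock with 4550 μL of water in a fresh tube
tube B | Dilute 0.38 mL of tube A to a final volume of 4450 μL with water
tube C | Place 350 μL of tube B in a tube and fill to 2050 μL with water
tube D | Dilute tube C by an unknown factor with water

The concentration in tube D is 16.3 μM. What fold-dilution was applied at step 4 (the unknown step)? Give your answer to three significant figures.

6.78-fold

Step 1: 70 μL + 4550 μL = 4620 μL total → factor 4620/70 = 66
Step 2: 0.38 mL brought to 4450 μL → factor 4.45/0.38 = 11.711
Step 3: 350 μL brought to 2050 μL → factor 2050/350 = 5.8571
Step 4: unknown factor x
Product of known-step factors = 4527
Overall factor = 0.500 M / (16.3 μM) = 30675
x = 30675 / 4527 = 6.78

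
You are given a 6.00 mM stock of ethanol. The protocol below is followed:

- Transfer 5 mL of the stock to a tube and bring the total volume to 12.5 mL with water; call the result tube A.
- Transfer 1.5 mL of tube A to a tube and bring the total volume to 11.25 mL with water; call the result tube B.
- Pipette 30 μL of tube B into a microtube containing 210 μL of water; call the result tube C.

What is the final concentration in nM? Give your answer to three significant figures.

Step 1: 5 mL brought to 12.5 mL → factor 12.5/5 = 2.5
Step 2: 1.5 mL brought to 11.25 mL → factor 11.25/1.5 = 7.5
Step 3: 30 μL + 210 μL = 240 μL total → factor 240/30 = 8
Overall dilution factor = 2.5 × 7.5 × 8 = 150
Final = 6.00 mM / 150 = 0.04000 mM = 4.00 × 10^4 nM

4.00 × 10^4 nM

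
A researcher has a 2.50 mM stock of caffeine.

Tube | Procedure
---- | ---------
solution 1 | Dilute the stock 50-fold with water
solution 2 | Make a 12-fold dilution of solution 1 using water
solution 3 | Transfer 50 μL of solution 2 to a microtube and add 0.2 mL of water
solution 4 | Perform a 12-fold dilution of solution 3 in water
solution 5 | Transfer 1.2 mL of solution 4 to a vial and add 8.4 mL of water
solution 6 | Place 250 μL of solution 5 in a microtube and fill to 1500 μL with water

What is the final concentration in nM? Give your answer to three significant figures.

1.45 nM

Step 1: 50-fold → factor 50
Step 2: 12-fold → factor 12
Step 3: 50 μL + 0.2 mL = 250 μL total → factor 250/50 = 5
Step 4: 12-fold → factor 12
Step 5: 1.2 mL + 8.4 mL = 9.6 mL total → factor 9.6/1.2 = 8
Step 6: 250 μL brought to 1500 μL → factor 1500/250 = 6
Overall dilution factor = 50 × 12 × 5 × 12 × 8 × 6 = 1.728 × 10^6
Final = 2.50 mM / 1.728 × 10^6 = 1.447 × 10^-6 mM = 1.45 nM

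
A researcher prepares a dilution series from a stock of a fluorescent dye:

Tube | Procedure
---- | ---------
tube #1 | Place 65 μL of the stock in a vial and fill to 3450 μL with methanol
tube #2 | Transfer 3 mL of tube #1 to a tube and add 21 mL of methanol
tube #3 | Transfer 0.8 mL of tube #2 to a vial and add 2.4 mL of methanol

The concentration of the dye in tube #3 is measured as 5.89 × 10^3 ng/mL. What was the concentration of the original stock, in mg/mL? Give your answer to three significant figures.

10.0 mg/mL

Step 1: 65 μL brought to 3450 μL → factor 3450/65 = 53.077
Step 2: 3 mL + 21 mL = 24 mL total → factor 24/3 = 8
Step 3: 0.8 mL + 2.4 mL = 3.2 mL total → factor 3.2/0.8 = 4
Overall dilution factor = 53.077 × 8 × 4 = 1698.5
Stock = 5.89 × 10^3 ng/mL × 1698.5 = 1.000 × 10^7 ng/mL = 10.0 mg/mL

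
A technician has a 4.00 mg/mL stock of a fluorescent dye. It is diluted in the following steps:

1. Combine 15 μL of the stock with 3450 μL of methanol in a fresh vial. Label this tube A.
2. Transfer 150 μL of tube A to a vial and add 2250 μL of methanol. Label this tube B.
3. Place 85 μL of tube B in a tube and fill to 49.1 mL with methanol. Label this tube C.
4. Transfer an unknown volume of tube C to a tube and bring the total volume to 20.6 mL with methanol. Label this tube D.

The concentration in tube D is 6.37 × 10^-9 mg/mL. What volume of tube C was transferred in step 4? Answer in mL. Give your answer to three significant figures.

0.0700 mL

Step 1: 15 μL + 3450 μL = 3465 μL total → factor 3465/15 = 231
Step 2: 150 μL + 2250 μL = 2400 μL total → factor 2400/150 = 16
Step 3: 85 μL brought to 49.1 mL → factor 49100/85 = 577.65
Step 4: v brought to 20.6 mL → factor = 20.6 mL/v
Product of known-step factors = 2.135 × 10^6
Overall factor = 4.00 mg/mL / (6.37 × 10^-9 mg/mL) = 6.2794 × 10^8
Step-4 factor = 6.2794 × 10^8 / 2.135 × 10^6 = 294.12
v = 20.6 mL / 294.12 = 0.0700 mL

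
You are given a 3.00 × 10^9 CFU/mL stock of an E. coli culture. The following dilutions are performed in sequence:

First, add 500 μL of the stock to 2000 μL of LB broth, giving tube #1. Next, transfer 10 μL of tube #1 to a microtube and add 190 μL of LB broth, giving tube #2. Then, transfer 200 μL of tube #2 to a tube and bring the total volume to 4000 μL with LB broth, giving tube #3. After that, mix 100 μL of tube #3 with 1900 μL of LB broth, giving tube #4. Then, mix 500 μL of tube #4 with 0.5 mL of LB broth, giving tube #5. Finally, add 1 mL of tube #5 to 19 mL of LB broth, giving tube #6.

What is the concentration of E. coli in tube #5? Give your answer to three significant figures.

3.75 × 10^4 CFU/mL

Step 1: 500 μL + 2000 μL = 2500 μL total → factor 2500/500 = 5
Step 2: 10 μL + 190 μL = 200 μL total → factor 200/10 = 20
Step 3: 200 μL brought to 4000 μL → factor 4000/200 = 20
Step 4: 100 μL + 1900 μL = 2000 μL total → factor 2000/100 = 20
Step 5: 500 μL + 0.5 mL = 1000 μL total → factor 1000/500 = 2
Dilution factor through tube #5 = 5 × 20 × 20 × 20 × 2 = 80000
[tube #5] = 3.00 × 10^9 CFU/mL / 80000 = 3.75 × 10^4 CFU/mL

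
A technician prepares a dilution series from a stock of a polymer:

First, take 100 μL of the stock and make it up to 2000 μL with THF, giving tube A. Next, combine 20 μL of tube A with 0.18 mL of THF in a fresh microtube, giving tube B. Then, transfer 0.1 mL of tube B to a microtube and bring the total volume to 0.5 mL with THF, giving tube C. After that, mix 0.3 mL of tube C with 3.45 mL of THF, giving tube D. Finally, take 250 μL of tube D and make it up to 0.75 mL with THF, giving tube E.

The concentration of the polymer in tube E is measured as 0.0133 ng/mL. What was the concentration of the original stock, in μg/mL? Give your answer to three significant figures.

Step 1: 100 μL brought to 2000 μL → factor 2000/100 = 20
Step 2: 20 μL + 0.18 mL = 200 μL total → factor 200/20 = 10
Step 3: 0.1 mL brought to 0.5 mL → factor 0.5/0.1 = 5
Step 4: 0.3 mL + 3.45 mL = 3.75 mL total → factor 3.75/0.3 = 12.5
Step 5: 250 μL brought to 0.75 mL → factor 750/250 = 3
Overall dilution factor = 20 × 10 × 5 × 12.5 × 3 = 37500
Stock = 0.0133 ng/mL × 37500 = 498.8 ng/mL = 0.499 μg/mL

0.499 μg/mL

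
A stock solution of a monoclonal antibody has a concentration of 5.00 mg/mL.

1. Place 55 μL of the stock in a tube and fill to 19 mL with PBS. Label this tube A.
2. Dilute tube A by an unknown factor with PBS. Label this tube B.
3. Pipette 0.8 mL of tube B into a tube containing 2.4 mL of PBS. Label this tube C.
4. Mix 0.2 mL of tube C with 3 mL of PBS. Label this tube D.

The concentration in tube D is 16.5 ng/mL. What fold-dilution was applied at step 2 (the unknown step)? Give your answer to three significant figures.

13.7-fold

Step 1: 55 μL brought to 19 mL → factor 19000/55 = 345.45
Step 2: unknown factor x
Step 3: 0.8 mL + 2.4 mL = 3.2 mL total → factor 3.2/0.8 = 4
Step 4: 0.2 mL + 3 mL = 3.2 mL total → factor 3.2/0.2 = 16
Product of known-step factors = 22109
Overall factor = 5.00 mg/mL / (16.5 ng/mL) = 3.0303 × 10^5
x = 3.0303 × 10^5 / 22109 = 13.7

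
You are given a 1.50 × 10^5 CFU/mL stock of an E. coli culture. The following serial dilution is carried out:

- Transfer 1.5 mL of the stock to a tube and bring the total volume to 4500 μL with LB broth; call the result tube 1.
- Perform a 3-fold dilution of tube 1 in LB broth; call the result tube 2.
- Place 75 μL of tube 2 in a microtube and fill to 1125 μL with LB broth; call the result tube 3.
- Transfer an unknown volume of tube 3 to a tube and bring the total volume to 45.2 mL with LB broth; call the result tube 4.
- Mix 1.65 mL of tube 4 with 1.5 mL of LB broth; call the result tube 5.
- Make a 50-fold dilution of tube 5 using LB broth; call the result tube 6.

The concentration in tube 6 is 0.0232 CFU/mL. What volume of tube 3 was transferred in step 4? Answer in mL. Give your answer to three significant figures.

0.0901 mL

Step 1: 1.5 mL brought to 4500 μL → factor 4.5/1.5 = 3
Step 2: 3-fold → factor 3
Step 3: 75 μL brought to 1125 μL → factor 1125/75 = 15
Step 4: v brought to 45.2 mL → factor = 45.2 mL/v
Step 5: 1.65 mL + 1.5 mL = 3.15 mL total → factor 3.15/1.65 = 1.9091
Step 6: 50-fold → factor 50
Product of known-step factors = 12886
Overall factor = 1.50 × 10^5 CFU/mL / (0.0232 CFU/mL) = 6.4655 × 10^6
Step-4 factor = 6.4655 × 10^6 / 12886 = 501.73
v = 45.2 mL / 501.73 = 0.0901 mL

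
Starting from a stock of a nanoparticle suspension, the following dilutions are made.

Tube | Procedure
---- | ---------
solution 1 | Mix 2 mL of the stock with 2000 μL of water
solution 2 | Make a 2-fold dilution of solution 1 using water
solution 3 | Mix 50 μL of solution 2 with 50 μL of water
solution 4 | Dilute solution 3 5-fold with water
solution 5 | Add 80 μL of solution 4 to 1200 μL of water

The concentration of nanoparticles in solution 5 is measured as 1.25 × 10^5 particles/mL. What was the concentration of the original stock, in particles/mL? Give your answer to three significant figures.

Step 1: 2 mL + 2000 μL = 4 mL total → factor 4/2 = 2
Step 2: 2-fold → factor 2
Step 3: 50 μL + 50 μL = 100 μL total → factor 100/50 = 2
Step 4: 5-fold → factor 5
Step 5: 80 μL + 1200 μL = 1280 μL total → factor 1280/80 = 16
Overall dilution factor = 2 × 2 × 2 × 5 × 16 = 640
Stock = 1.25 × 10^5 particles/mL × 640 = 8.00 × 10^7 particles/mL

8.00 × 10^7 particles/mL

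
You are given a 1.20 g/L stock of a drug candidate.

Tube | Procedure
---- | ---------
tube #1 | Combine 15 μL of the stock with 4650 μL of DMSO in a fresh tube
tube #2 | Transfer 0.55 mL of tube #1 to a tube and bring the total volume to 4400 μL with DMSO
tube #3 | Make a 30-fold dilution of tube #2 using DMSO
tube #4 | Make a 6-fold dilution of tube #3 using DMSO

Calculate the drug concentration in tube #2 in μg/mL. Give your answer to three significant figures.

0.482 μg/mL

Step 1: 15 μL + 4650 μL = 4665 μL total → factor 4665/15 = 311
Step 2: 0.55 mL brought to 4400 μL → factor 4.4/0.55 = 8
Dilution factor through tube #2 = 311 × 8 = 2488
[tube #2] = 1.20 g/L / 2488 = 0.0004823 g/L = 0.482 μg/mL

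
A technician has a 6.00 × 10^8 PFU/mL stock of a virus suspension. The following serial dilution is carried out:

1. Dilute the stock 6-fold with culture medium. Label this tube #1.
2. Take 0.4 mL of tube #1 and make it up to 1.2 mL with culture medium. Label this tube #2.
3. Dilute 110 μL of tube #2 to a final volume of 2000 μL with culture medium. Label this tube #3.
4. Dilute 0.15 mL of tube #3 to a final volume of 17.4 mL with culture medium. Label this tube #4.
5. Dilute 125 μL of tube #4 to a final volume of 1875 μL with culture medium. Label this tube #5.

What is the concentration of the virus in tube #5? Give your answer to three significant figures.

1.05 × 10^3 PFU/mL

Step 1: 6-fold → factor 6
Step 2: 0.4 mL brought to 1.2 mL → factor 1.2/0.4 = 3
Step 3: 110 μL brought to 2000 μL → factor 2000/110 = 18.182
Step 4: 0.15 mL brought to 17.4 mL → factor 17.4/0.15 = 116
Step 5: 125 μL brought to 1875 μL → factor 1875/125 = 15
Overall dilution factor = 6 × 3 × 18.182 × 116 × 15 = 5.6945 × 10^5
Final = 6.00 × 10^8 PFU/mL / 5.6945 × 10^5 = 1.05 × 10^3 PFU/mL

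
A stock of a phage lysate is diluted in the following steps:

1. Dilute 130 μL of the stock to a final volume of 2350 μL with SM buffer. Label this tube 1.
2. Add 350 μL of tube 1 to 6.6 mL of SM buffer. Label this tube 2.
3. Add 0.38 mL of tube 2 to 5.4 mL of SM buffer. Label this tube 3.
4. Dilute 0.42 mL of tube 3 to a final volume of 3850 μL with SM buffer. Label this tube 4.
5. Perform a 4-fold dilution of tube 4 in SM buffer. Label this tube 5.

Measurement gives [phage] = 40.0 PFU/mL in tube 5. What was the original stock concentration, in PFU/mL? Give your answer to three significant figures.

8.01 × 10^6 PFU/mL

Step 1: 130 μL brought to 2350 μL → factor 2350/130 = 18.077
Step 2: 350 μL + 6.6 mL = 6950 μL total → factor 6950/350 = 19.857
Step 3: 0.38 mL + 5.4 mL = 5.78 mL total → factor 5.78/0.38 = 15.211
Step 4: 0.42 mL brought to 3850 μL → factor 3.85/0.42 = 9.1667
Step 5: 4-fold → factor 4
Overall dilution factor = 18.077 × 19.857 × 15.211 × 9.1667 × 4 = 2.002 × 10^5
Stock = 40.0 PFU/mL × 2.002 × 10^5 = 8.01 × 10^6 PFU/mL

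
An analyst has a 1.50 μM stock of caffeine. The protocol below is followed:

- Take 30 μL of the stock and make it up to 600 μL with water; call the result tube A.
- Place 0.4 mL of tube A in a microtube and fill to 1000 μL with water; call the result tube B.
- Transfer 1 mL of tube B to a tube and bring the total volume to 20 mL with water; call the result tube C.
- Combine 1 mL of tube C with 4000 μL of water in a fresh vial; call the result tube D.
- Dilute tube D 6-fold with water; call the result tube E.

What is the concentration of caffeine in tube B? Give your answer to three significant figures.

Step 1: 30 μL brought to 600 μL → factor 600/30 = 20
Step 2: 0.4 mL brought to 1000 μL → factor 1/0.4 = 2.5
Dilution factor through tube B = 20 × 2.5 = 50
[tube B] = 1.50 μM / 50 = 0.0300 μM

0.0300 μM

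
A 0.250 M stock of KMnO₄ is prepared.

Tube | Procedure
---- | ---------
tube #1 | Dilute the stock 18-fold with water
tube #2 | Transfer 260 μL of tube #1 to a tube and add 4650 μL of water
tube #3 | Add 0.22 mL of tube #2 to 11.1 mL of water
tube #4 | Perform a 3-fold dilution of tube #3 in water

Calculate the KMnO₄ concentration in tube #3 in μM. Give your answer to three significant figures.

14.3 μM

Step 1: 18-fold → factor 18
Step 2: 260 μL + 4650 μL = 4910 μL total → factor 4910/260 = 18.885
Step 3: 0.22 mL + 11.1 mL = 11.32 mL total → factor 11.32/0.22 = 51.455
Dilution factor through tube #3 = 18 × 18.885 × 51.455 = 17491
[tube #3] = 0.250 M / 17491 = 1.429 × 10^-5 M = 14.3 μM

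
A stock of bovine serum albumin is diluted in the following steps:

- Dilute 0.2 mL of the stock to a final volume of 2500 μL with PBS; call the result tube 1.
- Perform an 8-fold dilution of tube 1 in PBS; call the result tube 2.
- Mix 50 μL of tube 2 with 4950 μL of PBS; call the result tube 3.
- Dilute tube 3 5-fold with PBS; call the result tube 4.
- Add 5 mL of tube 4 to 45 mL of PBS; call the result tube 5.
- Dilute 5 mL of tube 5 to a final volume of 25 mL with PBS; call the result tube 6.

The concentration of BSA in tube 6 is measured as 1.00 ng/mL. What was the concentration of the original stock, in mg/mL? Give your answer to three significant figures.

Step 1: 0.2 mL brought to 2500 μL → factor 2.5/0.2 = 12.5
Step 2: 8-fold → factor 8
Step 3: 50 μL + 4950 μL = 5000 μL total → factor 5000/50 = 100
Step 4: 5-fold → factor 5
Step 5: 5 mL + 45 mL = 50 mL total → factor 50/5 = 10
Step 6: 5 mL brought to 25 mL → factor 25/5 = 5
Overall dilution factor = 12.5 × 8 × 100 × 5 × 10 × 5 = 2.5 × 10^6
Stock = 1.00 ng/mL × 2.5 × 10^6 = 2.500 × 10^6 ng/mL = 2.50 mg/mL

2.50 mg/mL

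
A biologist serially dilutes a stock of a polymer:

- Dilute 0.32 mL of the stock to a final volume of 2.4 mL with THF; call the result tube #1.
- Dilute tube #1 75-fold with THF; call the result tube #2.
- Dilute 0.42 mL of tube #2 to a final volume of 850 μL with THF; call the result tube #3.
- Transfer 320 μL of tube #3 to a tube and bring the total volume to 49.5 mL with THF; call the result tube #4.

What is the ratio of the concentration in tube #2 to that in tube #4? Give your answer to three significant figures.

313

Step 1: 0.32 mL brought to 2.4 mL → factor 2.4/0.32 = 7.5
Step 2: 75-fold → factor 75
Step 3: 0.42 mL brought to 850 μL → factor 0.85/0.42 = 2.0238
Step 4: 320 μL brought to 49.5 mL → factor 49500/320 = 154.69
Dilution factor to tube #2 = 562.5; to tube #4 = 1.761 × 10^5
[tube #2]/[tube #4] = (factor to tube #4)/(factor to tube #2) = 1.761 × 10^5/562.5 = 313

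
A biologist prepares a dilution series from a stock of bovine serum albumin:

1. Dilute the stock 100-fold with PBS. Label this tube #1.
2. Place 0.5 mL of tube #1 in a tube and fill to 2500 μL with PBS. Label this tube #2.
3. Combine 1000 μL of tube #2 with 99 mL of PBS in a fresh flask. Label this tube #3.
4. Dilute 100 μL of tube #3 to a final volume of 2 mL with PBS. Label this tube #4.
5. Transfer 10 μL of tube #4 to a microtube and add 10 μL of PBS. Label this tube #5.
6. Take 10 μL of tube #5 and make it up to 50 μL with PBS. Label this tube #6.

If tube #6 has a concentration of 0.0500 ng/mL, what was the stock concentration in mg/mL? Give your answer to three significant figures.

Step 1: 100-fold → factor 100
Step 2: 0.5 mL brought to 2500 μL → factor 2.5/0.5 = 5
Step 3: 1000 μL + 99 mL = 1 × 10^5 μL total → factor 1 × 10^5/1000 = 100
Step 4: 100 μL brought to 2 mL → factor 2000/100 = 20
Step 5: 10 μL + 10 μL = 20 μL total → factor 20/10 = 2
Step 6: 10 μL brought to 50 μL → factor 50/10 = 5
Overall dilution factor = 100 × 5 × 100 × 20 × 2 × 5 = 1 × 10^7
Stock = 0.0500 ng/mL × 1 × 10^7 = 5.000 × 10^5 ng/mL = 0.500 mg/mL

0.500 mg/mL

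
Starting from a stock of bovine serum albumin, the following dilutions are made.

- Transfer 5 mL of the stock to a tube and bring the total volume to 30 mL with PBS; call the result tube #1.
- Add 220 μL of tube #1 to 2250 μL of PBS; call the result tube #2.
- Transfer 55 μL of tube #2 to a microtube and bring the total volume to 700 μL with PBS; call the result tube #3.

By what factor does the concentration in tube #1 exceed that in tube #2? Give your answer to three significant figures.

11.2

Step 1: 5 mL brought to 30 mL → factor 30/5 = 6
Step 2: 220 μL + 2250 μL = 2470 μL total → factor 2470/220 = 11.227
Dilution factor to tube #1 = 6; to tube #2 = 67.364
[tube #1]/[tube #2] = (factor to tube #2)/(factor to tube #1) = 67.364/6 = 11.2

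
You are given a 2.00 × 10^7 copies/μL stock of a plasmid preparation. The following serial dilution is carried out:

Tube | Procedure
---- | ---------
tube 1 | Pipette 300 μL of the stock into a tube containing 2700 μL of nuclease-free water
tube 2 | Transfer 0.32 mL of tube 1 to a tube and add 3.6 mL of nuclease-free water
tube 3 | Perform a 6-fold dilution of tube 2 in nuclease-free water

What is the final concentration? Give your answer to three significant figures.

Step 1: 300 μL + 2700 μL = 3000 μL total → factor 3000/300 = 10
Step 2: 0.32 mL + 3.6 mL = 3.92 mL total → factor 3.92/0.32 = 12.25
Step 3: 6-fold → factor 6
Overall dilution factor = 10 × 12.25 × 6 = 735
Final = 2.00 × 10^7 copies/μL / 735 = 2.72 × 10^4 copies/μL

2.72 × 10^4 copies/μL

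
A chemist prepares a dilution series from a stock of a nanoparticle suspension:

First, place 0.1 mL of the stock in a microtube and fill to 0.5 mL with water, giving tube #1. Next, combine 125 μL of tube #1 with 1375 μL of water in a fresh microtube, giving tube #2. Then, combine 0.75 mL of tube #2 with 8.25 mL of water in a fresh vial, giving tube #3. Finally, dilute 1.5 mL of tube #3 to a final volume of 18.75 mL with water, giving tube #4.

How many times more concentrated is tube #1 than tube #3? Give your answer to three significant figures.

Step 1: 0.1 mL brought to 0.5 mL → factor 0.5/0.1 = 5
Step 2: 125 μL + 1375 μL = 1500 μL total → factor 1500/125 = 12
Step 3: 0.75 mL + 8.25 mL = 9 mL total → factor 9/0.75 = 12
Dilution factor to tube #1 = 5; to tube #3 = 720
[tube #1]/[tube #3] = (factor to tube #3)/(factor to tube #1) = 720/5 = 144

144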